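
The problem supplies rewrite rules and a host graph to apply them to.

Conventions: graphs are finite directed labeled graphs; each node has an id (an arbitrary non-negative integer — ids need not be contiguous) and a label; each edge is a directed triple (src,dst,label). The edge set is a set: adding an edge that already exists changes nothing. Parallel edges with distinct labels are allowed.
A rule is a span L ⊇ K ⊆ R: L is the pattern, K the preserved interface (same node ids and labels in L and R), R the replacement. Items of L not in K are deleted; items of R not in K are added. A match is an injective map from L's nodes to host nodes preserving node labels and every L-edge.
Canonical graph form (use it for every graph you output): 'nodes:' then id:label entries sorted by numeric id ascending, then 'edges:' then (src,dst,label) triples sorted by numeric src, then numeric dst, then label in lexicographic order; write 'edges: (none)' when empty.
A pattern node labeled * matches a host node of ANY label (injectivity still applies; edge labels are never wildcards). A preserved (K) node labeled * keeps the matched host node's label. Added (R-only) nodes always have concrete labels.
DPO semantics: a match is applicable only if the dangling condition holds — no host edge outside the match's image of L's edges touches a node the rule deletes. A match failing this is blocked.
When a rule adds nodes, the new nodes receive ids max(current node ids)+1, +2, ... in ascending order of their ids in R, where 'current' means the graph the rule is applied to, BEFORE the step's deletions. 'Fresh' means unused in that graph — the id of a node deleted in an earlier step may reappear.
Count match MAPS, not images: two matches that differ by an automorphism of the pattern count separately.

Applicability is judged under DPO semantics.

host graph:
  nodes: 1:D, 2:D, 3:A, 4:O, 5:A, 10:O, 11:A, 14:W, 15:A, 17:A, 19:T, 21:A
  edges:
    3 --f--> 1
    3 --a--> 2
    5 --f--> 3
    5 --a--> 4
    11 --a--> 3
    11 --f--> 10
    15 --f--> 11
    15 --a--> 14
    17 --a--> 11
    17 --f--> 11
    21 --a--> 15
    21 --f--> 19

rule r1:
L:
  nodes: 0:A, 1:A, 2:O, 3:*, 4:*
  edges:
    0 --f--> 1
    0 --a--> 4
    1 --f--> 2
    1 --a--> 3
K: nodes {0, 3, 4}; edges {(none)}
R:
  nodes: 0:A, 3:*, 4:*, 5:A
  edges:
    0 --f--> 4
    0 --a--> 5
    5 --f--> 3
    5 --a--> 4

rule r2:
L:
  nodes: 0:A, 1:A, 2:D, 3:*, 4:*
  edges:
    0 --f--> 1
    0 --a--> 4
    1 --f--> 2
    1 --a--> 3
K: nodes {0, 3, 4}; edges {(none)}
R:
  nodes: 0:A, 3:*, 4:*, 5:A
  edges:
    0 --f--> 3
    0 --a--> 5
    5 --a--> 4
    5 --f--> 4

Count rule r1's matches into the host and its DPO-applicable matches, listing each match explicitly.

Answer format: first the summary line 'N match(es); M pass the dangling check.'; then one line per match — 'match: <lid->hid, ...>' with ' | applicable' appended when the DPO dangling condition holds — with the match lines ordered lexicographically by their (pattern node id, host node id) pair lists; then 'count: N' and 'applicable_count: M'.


1 match(es); 0 pass the dangling check.
match: 0->15, 1->11, 2->10, 3->3, 4->14
count: 1
applicable_count: 0


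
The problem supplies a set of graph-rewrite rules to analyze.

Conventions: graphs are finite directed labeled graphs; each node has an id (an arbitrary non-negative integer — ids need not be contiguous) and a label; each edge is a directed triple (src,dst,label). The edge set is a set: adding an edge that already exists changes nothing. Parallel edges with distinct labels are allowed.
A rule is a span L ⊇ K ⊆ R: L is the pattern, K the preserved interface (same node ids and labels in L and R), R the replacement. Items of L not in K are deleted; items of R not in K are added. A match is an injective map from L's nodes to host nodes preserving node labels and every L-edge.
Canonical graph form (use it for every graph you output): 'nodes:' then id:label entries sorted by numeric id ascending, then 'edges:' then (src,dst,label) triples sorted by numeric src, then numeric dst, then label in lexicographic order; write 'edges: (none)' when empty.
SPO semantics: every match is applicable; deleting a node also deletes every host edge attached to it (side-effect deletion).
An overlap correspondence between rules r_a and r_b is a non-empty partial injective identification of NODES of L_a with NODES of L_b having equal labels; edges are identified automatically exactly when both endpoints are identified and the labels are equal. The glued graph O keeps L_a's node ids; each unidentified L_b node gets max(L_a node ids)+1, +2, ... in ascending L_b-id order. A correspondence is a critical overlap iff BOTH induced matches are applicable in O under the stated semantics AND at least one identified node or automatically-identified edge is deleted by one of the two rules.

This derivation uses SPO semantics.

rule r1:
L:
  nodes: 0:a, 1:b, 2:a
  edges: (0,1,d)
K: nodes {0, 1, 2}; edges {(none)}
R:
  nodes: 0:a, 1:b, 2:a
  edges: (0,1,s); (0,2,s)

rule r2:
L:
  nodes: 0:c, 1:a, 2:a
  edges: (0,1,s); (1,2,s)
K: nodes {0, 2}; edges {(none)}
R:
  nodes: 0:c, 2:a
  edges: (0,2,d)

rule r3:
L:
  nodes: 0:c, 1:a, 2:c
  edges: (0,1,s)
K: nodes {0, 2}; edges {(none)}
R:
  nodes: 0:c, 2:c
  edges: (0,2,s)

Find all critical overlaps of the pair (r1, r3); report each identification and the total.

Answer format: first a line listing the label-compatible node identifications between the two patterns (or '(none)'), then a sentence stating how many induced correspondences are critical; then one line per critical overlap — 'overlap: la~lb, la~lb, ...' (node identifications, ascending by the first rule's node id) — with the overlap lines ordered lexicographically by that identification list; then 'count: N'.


label-compatible node identifications between L(r1) and L(r3): 0~1, 2~1
2 of the induced correspondences are critical overlaps of r1 and r3.
overlap: 0~1
overlap: 2~1
count: 2


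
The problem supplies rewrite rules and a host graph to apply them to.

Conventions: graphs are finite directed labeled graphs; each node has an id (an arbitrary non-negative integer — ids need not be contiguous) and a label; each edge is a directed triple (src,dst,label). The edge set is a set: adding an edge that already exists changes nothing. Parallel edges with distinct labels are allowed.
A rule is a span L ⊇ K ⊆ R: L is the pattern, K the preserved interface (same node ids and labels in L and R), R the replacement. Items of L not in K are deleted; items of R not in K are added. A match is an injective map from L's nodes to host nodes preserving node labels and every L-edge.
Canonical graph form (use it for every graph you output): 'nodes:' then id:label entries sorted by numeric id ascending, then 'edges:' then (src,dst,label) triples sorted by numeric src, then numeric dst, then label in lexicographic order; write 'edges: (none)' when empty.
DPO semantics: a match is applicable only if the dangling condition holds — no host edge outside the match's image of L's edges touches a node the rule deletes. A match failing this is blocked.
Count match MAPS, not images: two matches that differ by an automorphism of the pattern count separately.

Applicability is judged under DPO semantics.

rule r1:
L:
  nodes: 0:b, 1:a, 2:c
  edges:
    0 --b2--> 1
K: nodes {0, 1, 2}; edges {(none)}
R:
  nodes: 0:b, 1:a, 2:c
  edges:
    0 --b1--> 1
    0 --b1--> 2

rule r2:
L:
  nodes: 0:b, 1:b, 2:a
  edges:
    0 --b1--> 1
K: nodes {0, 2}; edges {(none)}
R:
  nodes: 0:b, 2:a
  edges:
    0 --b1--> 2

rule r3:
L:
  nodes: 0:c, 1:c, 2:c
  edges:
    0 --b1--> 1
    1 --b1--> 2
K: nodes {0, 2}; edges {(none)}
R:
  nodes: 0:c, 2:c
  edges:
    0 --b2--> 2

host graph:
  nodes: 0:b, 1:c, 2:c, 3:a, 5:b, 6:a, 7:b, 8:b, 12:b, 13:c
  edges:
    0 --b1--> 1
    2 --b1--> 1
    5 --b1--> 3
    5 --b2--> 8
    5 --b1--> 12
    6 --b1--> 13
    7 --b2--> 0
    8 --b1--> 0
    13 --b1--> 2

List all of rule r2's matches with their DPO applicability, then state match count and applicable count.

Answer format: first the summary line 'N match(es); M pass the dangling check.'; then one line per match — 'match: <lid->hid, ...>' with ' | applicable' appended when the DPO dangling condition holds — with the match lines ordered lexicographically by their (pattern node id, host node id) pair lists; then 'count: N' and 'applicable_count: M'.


4 match(es); 2 pass the dangling check.
match: 0->5, 1->12, 2->3 | applicable
match: 0->5, 1->12, 2->6 | applicable
match: 0->8, 1->0, 2->3
match: 0->8, 1->0, 2->6
count: 4
applicable_count: 2


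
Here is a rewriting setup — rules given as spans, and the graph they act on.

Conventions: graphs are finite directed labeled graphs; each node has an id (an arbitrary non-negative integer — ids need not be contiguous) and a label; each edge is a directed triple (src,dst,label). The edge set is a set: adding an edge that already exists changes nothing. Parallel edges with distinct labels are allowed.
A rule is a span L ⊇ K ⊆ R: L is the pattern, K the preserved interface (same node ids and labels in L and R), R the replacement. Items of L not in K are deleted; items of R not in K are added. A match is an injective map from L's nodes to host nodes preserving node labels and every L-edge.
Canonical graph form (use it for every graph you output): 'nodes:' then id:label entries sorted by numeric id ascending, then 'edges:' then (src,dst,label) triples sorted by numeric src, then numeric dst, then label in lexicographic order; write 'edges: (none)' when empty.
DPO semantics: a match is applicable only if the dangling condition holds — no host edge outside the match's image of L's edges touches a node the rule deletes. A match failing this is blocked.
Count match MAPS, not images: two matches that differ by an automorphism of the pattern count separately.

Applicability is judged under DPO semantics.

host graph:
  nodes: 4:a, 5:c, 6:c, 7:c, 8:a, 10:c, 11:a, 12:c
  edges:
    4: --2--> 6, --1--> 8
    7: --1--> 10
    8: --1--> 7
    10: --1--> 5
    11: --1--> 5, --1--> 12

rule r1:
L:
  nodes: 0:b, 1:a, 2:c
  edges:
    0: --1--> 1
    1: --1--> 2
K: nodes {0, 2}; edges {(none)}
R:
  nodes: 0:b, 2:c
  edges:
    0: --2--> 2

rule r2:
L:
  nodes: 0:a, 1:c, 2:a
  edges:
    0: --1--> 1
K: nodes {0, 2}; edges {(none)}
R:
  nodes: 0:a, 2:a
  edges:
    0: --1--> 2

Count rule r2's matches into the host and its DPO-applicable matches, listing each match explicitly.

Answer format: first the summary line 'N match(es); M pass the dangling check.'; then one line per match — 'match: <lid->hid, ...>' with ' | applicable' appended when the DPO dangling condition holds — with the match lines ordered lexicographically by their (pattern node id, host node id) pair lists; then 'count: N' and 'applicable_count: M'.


6 match(es); 2 pass the dangling check.
match: 0->8, 1->7, 2->4
match: 0->8, 1->7, 2->11
match: 0->11, 1->5, 2->4
match: 0->11, 1->5, 2->8
match: 0->11, 1->12, 2->4 | applicable
match: 0->11, 1->12, 2->8 | applicable
count: 6
applicable_count: 2


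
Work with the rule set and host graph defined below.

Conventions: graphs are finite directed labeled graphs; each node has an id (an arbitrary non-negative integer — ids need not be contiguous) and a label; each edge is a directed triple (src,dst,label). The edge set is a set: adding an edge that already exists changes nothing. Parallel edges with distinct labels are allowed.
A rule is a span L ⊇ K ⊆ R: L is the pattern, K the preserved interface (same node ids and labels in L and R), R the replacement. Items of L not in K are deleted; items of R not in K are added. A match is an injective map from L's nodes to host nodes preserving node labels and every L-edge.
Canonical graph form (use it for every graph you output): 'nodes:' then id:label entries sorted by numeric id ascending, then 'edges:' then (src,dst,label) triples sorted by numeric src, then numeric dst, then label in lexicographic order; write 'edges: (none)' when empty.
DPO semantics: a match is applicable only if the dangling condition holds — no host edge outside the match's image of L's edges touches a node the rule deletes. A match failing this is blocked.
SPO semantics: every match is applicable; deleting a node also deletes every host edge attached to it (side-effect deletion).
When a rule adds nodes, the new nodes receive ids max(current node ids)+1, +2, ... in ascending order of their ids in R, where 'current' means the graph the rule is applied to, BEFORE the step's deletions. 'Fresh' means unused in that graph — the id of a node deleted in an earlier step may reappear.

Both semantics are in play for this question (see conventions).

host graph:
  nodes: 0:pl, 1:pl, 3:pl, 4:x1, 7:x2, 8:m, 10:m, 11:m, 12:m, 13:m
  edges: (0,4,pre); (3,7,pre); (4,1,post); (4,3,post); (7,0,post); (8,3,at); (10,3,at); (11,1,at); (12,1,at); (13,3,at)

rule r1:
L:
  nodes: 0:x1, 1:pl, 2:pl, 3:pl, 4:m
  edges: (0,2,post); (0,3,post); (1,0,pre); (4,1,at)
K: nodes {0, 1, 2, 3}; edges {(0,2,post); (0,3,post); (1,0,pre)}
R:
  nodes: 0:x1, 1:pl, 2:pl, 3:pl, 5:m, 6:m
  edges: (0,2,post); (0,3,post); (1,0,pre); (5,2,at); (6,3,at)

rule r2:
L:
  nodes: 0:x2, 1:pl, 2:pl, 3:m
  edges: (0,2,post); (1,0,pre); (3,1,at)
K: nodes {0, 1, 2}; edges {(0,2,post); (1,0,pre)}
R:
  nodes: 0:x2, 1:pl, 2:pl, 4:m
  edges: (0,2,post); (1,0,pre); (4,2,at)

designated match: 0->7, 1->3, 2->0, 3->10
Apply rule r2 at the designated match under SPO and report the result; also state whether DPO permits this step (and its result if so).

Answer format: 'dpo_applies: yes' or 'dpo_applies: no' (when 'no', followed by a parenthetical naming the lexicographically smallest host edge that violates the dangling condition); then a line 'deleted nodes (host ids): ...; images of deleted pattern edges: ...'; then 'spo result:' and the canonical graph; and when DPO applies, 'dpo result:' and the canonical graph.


dpo_applies: yes
deleted nodes (host ids): 10; images of deleted pattern edges: (10,3,at)
spo result:
nodes: 0:pl, 1:pl, 3:pl, 4:x1, 7:x2, 8:m, 11:m, 12:m, 13:m, 14:m
edges: (0,4,pre); (3,7,pre); (4,1,post); (4,3,post); (7,0,post); (8,3,at); (11,1,at); (12,1,at); (13,3,at); (14,0,at)
dpo result:
nodes: 0:pl, 1:pl, 3:pl, 4:x1, 7:x2, 8:m, 11:m, 12:m, 13:m, 14:m
edges: (0,4,pre); (3,7,pre); (4,1,post); (4,3,post); (7,0,post); (8,3,at); (11,1,at); (12,1,at); (13,3,at); (14,0,at)


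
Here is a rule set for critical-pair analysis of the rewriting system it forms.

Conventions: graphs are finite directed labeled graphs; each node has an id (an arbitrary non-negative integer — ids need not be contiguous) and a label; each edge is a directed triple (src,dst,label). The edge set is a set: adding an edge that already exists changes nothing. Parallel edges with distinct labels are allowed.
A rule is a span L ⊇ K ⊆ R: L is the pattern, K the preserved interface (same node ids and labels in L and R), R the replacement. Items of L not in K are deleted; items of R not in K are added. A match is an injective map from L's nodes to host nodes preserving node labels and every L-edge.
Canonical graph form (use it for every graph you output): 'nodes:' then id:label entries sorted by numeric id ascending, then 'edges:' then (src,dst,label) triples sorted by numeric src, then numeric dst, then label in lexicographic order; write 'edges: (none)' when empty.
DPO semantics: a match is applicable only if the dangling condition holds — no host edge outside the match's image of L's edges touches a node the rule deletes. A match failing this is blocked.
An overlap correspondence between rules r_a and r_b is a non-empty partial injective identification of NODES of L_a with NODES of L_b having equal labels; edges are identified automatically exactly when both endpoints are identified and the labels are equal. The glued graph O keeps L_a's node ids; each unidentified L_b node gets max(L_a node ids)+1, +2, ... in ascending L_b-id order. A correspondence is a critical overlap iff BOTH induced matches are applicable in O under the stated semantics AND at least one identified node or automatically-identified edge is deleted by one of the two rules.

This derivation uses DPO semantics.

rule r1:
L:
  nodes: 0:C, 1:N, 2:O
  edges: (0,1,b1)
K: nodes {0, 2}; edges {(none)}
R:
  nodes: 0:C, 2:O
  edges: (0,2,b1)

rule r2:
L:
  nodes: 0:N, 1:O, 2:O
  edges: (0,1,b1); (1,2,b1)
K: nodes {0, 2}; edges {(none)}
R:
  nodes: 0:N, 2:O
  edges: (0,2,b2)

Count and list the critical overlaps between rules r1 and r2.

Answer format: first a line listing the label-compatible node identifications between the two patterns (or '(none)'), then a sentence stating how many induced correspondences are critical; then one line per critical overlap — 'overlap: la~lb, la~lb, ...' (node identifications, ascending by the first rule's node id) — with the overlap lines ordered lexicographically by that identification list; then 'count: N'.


label-compatible node identifications between L(r1) and L(r2): 1~0, 2~1, 2~2
1 of the induced correspondences is a critical overlap of r1 and r2.
overlap: 2~1
count: 1


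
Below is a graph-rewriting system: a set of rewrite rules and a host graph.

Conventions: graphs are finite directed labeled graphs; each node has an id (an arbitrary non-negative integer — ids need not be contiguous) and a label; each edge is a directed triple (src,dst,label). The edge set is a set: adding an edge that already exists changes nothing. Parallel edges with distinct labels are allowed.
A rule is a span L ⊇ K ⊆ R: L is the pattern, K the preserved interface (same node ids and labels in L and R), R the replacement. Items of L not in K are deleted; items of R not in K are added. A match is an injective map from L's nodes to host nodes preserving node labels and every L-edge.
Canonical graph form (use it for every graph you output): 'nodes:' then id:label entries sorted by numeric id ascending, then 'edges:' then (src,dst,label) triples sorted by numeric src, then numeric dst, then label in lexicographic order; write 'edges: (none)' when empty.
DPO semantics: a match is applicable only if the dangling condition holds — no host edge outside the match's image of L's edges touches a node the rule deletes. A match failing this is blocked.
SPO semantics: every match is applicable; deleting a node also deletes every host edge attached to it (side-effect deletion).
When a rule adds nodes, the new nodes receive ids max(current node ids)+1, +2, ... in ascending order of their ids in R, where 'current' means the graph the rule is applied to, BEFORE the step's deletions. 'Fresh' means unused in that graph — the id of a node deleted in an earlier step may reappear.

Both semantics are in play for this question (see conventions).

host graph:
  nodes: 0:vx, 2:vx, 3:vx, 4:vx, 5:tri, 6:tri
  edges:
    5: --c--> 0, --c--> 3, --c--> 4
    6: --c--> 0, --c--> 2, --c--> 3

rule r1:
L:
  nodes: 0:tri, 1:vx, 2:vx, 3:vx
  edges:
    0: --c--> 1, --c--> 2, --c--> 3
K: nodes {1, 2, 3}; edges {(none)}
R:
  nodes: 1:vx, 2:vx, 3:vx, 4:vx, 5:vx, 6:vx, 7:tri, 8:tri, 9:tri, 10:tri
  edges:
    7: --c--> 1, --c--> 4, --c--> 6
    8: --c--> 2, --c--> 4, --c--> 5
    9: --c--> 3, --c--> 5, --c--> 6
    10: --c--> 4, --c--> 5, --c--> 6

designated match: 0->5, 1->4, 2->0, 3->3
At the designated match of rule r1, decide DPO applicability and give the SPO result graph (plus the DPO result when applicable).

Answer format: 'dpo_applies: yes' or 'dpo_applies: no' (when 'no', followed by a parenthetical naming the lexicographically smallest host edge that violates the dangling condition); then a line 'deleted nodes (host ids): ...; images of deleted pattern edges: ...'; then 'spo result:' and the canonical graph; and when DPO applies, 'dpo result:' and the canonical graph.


dpo_applies: yes
deleted nodes (host ids): 5; images of deleted pattern edges: (5,0,c); (5,3,c); (5,4,c)
spo result:
nodes: 0:vx, 2:vx, 3:vx, 4:vx, 6:tri, 7:vx, 8:vx, 9:vx, 10:tri, 11:tri, 12:tri, 13:tri
edges: (6,0,c); (6,2,c); (6,3,c); (10,4,c); (10,7,c); (10,9,c); (11,0,c); (11,7,c); (11,8,c); (12,3,c); (12,8,c); (12,9,c); (13,7,c); (13,8,c); (13,9,c)
dpo result:
nodes: 0:vx, 2:vx, 3:vx, 4:vx, 6:tri, 7:vx, 8:vx, 9:vx, 10:tri, 11:tri, 12:tri, 13:tri
edges: (6,0,c); (6,2,c); (6,3,c); (10,4,c); (10,7,c); (10,9,c); (11,0,c); (11,7,c); (11,8,c); (12,3,c); (12,8,c); (12,9,c); (13,7,c); (13,8,c); (13,9,c)


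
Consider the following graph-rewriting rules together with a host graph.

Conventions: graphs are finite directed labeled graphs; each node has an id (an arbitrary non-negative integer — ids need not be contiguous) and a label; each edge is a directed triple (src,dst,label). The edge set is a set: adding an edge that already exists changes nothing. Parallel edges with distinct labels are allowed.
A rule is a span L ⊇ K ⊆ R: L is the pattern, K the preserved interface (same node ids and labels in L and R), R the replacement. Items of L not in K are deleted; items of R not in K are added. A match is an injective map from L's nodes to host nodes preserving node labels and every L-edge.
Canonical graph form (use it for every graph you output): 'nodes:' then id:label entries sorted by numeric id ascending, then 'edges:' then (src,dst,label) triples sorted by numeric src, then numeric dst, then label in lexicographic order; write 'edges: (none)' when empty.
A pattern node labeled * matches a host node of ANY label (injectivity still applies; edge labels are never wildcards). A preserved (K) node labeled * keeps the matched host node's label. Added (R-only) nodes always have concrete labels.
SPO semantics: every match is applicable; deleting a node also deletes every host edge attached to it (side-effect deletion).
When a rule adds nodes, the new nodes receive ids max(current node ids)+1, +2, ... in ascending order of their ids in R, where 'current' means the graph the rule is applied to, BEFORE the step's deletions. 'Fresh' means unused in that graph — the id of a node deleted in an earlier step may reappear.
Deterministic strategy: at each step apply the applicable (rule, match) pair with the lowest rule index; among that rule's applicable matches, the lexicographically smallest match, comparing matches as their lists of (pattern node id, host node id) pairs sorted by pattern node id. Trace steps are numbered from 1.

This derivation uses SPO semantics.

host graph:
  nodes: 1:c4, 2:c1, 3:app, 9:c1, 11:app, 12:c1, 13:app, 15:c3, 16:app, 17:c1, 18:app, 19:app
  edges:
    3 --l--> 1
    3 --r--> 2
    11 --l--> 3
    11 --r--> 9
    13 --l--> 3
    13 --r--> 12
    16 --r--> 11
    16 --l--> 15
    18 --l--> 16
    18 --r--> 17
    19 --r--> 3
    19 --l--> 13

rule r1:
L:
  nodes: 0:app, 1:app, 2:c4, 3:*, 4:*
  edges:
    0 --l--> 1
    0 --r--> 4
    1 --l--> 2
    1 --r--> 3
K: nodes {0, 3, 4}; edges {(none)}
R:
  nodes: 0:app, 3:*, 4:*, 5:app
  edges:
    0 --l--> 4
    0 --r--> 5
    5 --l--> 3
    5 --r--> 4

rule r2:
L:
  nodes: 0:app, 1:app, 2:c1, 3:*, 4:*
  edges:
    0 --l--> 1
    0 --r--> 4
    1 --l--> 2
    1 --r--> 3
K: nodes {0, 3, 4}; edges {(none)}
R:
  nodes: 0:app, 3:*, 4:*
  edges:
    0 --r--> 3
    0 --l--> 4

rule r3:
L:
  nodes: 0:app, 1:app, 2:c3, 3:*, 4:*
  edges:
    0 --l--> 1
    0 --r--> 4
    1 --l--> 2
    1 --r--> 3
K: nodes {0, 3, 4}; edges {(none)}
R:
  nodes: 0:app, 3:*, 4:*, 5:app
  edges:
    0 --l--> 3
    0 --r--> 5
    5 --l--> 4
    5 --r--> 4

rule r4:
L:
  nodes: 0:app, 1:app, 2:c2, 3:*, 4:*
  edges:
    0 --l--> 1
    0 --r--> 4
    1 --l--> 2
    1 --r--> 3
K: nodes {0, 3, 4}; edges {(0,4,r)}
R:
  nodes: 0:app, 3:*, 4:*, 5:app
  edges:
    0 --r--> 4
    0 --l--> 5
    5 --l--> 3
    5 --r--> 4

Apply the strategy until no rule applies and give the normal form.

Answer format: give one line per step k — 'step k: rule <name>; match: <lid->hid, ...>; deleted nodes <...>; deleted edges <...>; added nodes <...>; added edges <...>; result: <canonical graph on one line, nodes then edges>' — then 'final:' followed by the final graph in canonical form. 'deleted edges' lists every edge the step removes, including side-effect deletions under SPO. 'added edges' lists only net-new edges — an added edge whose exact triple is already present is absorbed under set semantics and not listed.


step 1: rule r1; match: 0->11, 1->3, 2->1, 3->2, 4->9; deleted nodes 1, 3; deleted edges (3,1,l); (3,2,r); (11,3,l); (11,9,r); (13,3,l); (19,3,r); added nodes 20; added edges (11,9,l); (11,20,r); (20,2,l); (20,9,r); result: nodes: 2:c1, 9:c1, 11:app, 12:c1, 13:app, 15:c3, 16:app, 17:c1, 18:app, 19:app, 20:app edges: (11,9,l); (11,20,r); (13,12,r); (16,11,r); (16,15,l); (18,16,l); (18,17,r); (19,13,l); (20,2,l); (20,9,r)
step 2: rule r3; match: 0->18, 1->16, 2->15, 3->11, 4->17; deleted nodes 15, 16; deleted edges (16,11,r); (16,15,l); (18,16,l); (18,17,r); added nodes 21; added edges (18,11,l); (18,21,r); (21,17,l); (21,17,r); result: nodes: 2:c1, 9:c1, 11:app, 12:c1, 13:app, 17:c1, 18:app, 19:app, 20:app, 21:app edges: (11,9,l); (11,20,r); (13,12,r); (18,11,l); (18,21,r); (19,13,l); (20,2,l); (20,9,r); (21,17,l); (21,17,r)
step 3: rule r2; match: 0->18, 1->11, 2->9, 3->20, 4->21; deleted nodes 9, 11; deleted edges (11,9,l); (11,20,r); (18,11,l); (18,21,r); (20,9,r); added nodes (none); added edges (18,20,r); (18,21,l); result: nodes: 2:c1, 12:c1, 13:app, 17:c1, 18:app, 19:app, 20:app, 21:app edges: (13,12,r); (18,20,r); (18,21,l); (19,13,l); (20,2,l); (21,17,l); (21,17,r)
final:
nodes: 2:c1, 12:c1, 13:app, 17:c1, 18:app, 19:app, 20:app, 21:app
edges: (13,12,r); (18,20,r); (18,21,l); (19,13,l); (20,2,l); (21,17,l); (21,17,r)


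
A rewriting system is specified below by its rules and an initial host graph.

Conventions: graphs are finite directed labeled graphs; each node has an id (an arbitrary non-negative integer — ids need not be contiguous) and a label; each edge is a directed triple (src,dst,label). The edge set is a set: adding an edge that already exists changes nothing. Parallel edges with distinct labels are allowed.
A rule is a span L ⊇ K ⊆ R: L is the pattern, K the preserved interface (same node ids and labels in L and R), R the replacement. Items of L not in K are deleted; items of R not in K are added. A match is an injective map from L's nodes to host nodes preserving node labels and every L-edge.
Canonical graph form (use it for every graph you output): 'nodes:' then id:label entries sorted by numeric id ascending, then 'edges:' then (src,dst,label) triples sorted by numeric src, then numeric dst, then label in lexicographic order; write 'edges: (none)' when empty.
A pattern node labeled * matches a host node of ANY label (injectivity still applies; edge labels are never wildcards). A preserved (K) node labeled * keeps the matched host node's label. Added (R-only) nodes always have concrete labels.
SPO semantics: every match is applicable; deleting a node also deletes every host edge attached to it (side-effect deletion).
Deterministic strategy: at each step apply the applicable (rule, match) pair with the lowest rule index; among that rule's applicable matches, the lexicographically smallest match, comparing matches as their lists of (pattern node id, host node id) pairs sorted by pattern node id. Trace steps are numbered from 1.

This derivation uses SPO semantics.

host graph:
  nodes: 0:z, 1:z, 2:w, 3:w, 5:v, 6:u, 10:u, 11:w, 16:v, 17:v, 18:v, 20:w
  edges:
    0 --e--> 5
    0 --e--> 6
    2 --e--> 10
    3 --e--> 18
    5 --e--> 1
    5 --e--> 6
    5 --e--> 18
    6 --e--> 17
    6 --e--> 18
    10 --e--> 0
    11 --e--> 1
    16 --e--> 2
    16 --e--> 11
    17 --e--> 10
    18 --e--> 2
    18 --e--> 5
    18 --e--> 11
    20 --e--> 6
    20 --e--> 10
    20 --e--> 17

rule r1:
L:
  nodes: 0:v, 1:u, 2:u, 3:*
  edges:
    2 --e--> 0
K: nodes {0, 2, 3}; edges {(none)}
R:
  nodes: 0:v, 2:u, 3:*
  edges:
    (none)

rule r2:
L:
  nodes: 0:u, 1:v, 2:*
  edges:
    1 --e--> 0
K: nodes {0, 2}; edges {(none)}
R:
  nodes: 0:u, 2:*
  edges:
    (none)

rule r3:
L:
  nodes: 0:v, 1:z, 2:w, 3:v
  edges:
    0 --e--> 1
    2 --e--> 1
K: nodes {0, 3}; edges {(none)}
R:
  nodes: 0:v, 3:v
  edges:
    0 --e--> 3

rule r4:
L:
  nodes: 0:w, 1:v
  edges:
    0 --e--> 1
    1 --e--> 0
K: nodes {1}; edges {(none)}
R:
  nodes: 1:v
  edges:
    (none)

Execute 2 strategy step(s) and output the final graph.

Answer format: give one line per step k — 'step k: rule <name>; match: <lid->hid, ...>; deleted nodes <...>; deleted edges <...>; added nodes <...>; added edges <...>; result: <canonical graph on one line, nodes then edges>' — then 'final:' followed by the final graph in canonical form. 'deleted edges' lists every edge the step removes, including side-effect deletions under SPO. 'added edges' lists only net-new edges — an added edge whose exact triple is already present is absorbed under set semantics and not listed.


step 1: rule r1; match: 0->17, 1->10, 2->6, 3->0; deleted nodes 10; deleted edges (2,10,e); (6,17,e); (10,0,e); (17,10,e); (20,10,e); added nodes (none); added edges (none); result: nodes: 0:z, 1:z, 2:w, 3:w, 5:v, 6:u, 11:w, 16:v, 17:v, 18:v, 20:w edges: (0,5,e); (0,6,e); (3,18,e); (5,1,e); (5,6,e); (5,18,e); (6,18,e); (11,1,e); (16,2,e); (16,11,e); (18,2,e); (18,5,e); (18,11,e); (20,6,e); (20,17,e)
step 2: rule r2; match: 0->6, 1->5, 2->0; deleted nodes 5; deleted edges (0,5,e); (5,1,e); (5,6,e); (5,18,e); (18,5,e); added nodes (none); added edges (none); result: nodes: 0:z, 1:z, 2:w, 3:w, 6:u, 11:w, 16:v, 17:v, 18:v, 20:w edges: (0,6,e); (3,18,e); (6,18,e); (11,1,e); (16,2,e); (16,11,e); (18,2,e); (18,11,e); (20,6,e); (20,17,e)
final:
nodes: 0:z, 1:z, 2:w, 3:w, 6:u, 11:w, 16:v, 17:v, 18:v, 20:w
edges: (0,6,e); (3,18,e); (6,18,e); (11,1,e); (16,2,e); (16,11,e); (18,2,e); (18,11,e); (20,6,e); (20,17,e)


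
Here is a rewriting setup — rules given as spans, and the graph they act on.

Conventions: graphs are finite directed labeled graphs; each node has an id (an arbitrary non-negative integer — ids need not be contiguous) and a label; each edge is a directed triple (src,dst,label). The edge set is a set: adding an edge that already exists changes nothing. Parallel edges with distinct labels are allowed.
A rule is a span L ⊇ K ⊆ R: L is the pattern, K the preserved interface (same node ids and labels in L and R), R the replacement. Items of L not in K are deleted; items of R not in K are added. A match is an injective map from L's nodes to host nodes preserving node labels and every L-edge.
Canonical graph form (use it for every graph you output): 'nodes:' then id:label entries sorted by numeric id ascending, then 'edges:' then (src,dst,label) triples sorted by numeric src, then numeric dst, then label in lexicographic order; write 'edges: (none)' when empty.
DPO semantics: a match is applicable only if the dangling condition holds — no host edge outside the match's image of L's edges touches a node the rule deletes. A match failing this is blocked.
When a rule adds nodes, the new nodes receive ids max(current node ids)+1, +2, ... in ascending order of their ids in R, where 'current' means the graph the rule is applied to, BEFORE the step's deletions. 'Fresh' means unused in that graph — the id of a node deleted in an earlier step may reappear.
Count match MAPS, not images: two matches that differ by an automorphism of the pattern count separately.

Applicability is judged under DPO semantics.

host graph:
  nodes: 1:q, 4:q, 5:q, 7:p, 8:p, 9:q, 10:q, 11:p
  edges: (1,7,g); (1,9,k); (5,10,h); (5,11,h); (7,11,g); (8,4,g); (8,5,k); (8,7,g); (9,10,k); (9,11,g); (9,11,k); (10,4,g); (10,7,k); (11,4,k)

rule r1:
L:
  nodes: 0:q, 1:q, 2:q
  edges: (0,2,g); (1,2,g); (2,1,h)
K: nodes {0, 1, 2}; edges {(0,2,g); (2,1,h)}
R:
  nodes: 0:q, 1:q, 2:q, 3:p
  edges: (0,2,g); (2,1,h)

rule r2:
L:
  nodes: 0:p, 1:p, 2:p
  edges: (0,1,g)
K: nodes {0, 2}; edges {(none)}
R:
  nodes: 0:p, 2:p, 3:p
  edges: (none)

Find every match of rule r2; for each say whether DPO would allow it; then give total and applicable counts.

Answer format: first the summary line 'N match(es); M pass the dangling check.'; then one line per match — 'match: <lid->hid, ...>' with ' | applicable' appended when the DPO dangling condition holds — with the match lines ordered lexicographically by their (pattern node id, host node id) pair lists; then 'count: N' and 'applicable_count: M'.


2 match(es); 0 pass the dangling check.
match: 0->7, 1->11, 2->8
match: 0->8, 1->7, 2->11
count: 2
applicable_count: 0


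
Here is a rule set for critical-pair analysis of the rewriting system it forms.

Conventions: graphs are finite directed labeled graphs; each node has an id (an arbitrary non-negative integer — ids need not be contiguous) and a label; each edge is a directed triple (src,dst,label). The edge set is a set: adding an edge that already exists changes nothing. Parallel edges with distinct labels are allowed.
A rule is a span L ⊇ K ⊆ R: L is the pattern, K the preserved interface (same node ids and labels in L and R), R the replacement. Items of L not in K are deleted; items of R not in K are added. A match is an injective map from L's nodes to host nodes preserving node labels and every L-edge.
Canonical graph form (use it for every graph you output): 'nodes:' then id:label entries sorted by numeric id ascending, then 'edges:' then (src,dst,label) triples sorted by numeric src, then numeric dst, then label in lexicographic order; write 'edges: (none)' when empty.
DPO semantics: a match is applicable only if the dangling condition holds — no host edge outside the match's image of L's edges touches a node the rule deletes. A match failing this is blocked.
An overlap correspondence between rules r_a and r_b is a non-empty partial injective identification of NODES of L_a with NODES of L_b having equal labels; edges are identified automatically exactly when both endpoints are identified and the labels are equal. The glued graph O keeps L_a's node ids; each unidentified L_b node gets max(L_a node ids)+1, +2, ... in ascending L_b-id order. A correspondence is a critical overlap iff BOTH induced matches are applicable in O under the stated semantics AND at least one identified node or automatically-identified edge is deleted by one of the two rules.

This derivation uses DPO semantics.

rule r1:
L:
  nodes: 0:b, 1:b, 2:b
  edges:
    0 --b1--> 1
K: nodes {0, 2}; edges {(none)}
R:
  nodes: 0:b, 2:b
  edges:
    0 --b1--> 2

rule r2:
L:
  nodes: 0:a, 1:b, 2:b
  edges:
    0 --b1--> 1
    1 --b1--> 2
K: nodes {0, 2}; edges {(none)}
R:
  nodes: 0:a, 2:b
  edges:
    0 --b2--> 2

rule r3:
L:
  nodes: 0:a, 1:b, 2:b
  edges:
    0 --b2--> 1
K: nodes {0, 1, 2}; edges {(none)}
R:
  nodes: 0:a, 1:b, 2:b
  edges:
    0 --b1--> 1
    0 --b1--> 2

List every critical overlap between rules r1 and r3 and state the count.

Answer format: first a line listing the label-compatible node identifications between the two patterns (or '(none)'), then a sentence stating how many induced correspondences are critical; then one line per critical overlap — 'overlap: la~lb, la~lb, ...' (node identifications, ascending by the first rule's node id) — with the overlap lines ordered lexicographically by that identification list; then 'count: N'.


label-compatible node identifications between L(r1) and L(r3): 0~1, 0~2, 1~1, 1~2, 2~1, 2~2
3 of the induced correspondences are critical overlaps of r1 and r3.
overlap: 0~1, 1~2
overlap: 1~2
overlap: 1~2, 2~1
count: 3


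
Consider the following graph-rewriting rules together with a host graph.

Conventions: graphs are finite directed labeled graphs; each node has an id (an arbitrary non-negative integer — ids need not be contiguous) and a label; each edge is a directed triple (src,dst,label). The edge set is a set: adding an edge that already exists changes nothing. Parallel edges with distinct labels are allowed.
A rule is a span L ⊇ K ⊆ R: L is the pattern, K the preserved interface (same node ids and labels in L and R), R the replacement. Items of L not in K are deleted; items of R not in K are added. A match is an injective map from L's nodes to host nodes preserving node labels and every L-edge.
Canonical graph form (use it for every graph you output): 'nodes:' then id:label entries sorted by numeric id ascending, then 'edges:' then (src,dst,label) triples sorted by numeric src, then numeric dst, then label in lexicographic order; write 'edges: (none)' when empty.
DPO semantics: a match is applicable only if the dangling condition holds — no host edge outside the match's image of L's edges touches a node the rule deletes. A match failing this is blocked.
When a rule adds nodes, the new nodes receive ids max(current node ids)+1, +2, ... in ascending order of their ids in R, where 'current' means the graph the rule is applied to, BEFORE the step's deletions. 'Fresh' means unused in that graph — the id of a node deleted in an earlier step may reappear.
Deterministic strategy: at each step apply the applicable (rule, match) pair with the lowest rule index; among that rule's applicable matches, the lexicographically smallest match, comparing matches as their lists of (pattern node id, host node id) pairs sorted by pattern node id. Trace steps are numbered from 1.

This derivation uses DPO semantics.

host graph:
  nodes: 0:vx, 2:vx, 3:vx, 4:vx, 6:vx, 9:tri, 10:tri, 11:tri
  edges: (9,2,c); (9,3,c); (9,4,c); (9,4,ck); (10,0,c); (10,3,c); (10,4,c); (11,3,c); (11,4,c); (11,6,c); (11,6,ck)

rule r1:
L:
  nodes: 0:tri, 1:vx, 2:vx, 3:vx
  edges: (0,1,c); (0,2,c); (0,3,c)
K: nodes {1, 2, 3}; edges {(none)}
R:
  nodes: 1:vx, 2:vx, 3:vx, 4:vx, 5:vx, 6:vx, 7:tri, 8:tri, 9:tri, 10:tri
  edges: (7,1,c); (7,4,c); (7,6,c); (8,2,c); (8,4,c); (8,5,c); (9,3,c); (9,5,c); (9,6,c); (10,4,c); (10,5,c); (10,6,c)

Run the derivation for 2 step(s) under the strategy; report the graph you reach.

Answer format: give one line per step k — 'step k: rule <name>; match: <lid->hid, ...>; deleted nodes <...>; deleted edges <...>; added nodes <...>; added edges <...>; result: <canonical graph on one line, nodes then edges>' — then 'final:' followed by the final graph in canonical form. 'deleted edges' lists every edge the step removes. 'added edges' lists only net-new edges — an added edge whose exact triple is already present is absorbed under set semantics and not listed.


step 1: rule r1; match: 0->10, 1->0, 2->3, 3->4; deleted nodes 10; deleted edges (10,0,c); (10,3,c); (10,4,c); added nodes 12, 13, 14, 15, 16, 17, 18; added edges (15,0,c); (15,12,c); (15,14,c); (16,3,c); (16,12,c); (16,13,c); (17,4,c); (17,13,c); (17,14,c); (18,12,c); (18,13,c); (18,14,c); result: nodes: 0:vx, 2:vx, 3:vx, 4:vx, 6:vx, 9:tri, 11:tri, 12:vx, 13:vx, 14:vx, 15:tri, 16:tri, 17:tri, 18:tri edges: (9,2,c); (9,3,c); (9,4,c); (9,4,ck); (11,3,c); (11,4,c); (11,6,c); (11,6,ck); (15,0,c); (15,12,c); (15,14,c); (16,3,c); (16,12,c); (16,13,c); (17,4,c); (17,13,c); (17,14,c); (18,12,c); (18,13,c); (18,14,c)
step 2: rule r1; match: 0->15, 1->0, 2->12, 3->14; deleted nodes 15; deleted edges (15,0,c); (15,12,c); (15,14,c); added nodes 19, 20, 21, 22, 23, 24, 25; added edges (22,0,c); (22,19,c); (22,21,c); (23,12,c); (23,19,c); (23,20,c); (24,14,c); (24,20,c); (24,21,c); (25,19,c); (25,20,c); (25,21,c); result: nodes: 0:vx, 2:vx, 3:vx, 4:vx, 6:vx, 9:tri, 11:tri, 12:vx, 13:vx, 14:vx, 16:tri, 17:tri, 18:tri, 19:vx, 20:vx, 21:vx, 22:tri, 23:tri, 24:tri, 25:tri edges: (9,2,c); (9,3,c); (9,4,c); (9,4,ck); (11,3,c); (11,4,c); (11,6,c); (11,6,ck); (16,3,c); (16,12,c); (16,13,c); (17,4,c); (17,13,c); (17,14,c); (18,12,c); (18,13,c); (18,14,c); (22,0,c); (22,19,c); (22,21,c); (23,12,c); (23,19,c); (23,20,c); (24,14,c); (24,20,c); (24,21,c); (25,19,c); (25,20,c); (25,21,c)
final:
nodes: 0:vx, 2:vx, 3:vx, 4:vx, 6:vx, 9:tri, 11:tri, 12:vx, 13:vx, 14:vx, 16:tri, 17:tri, 18:tri, 19:vx, 20:vx, 21:vx, 22:tri, 23:tri, 24:tri, 25:tri
edges: (9,2,c); (9,3,c); (9,4,c); (9,4,ck); (11,3,c); (11,4,c); (11,6,c); (11,6,ck); (16,3,c); (16,12,c); (16,13,c); (17,4,c); (17,13,c); (17,14,c); (18,12,c); (18,13,c); (18,14,c); (22,0,c); (22,19,c); (22,21,c); (23,12,c); (23,19,c); (23,20,c); (24,14,c); (24,20,c); (24,21,c); (25,19,c); (25,20,c); (25,21,c)


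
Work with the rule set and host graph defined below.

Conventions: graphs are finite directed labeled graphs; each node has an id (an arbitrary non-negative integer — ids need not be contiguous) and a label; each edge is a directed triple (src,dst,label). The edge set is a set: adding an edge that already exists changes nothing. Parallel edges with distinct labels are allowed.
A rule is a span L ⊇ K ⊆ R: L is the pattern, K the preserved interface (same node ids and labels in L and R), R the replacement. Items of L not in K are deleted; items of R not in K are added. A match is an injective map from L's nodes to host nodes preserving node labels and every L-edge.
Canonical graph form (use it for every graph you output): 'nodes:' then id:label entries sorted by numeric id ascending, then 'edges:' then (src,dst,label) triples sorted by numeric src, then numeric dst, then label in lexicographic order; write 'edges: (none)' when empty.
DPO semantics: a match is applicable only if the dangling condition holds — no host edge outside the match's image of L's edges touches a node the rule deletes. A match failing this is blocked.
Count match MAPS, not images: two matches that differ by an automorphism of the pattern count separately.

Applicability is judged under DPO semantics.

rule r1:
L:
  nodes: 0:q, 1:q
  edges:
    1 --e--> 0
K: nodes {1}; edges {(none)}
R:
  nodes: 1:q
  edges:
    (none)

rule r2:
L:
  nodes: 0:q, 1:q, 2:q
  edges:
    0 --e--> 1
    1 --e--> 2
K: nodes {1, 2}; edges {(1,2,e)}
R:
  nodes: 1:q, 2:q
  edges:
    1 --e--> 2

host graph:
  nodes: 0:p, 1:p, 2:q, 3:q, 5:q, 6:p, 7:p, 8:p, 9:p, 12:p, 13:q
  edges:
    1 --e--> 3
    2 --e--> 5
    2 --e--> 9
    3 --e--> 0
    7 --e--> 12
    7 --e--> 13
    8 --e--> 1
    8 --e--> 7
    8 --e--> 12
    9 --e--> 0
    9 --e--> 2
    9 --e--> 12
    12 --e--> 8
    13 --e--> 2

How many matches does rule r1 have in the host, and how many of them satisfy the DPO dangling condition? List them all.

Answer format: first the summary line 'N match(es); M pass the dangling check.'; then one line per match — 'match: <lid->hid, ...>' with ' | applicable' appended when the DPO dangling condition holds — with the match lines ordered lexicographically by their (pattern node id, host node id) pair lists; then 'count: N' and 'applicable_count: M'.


2 match(es); 1 pass the dangling check.
match: 0->2, 1->13
match: 0->5, 1->2 | applicable
count: 2
applicable_count: 1
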